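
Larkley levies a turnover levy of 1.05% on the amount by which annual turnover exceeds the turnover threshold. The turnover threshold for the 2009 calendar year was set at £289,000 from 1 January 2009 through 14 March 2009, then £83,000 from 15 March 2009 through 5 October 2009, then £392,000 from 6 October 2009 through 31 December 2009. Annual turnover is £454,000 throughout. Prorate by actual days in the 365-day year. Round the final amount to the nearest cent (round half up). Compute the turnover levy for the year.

£2,689.55

1 January – 14 March 2009: 73 days, exemption £289,000 → (£454,000 − £289,000) × 1.05% × 73/365 = £346.5000
15 March – 5 October 2009: 205 days, exemption £83,000 → (£454,000 − £83,000) × 1.05% × 205/365 = £2,187.8836
6 October – 31 December 2009: 87 days, exemption £392,000 → (£454,000 − £392,000) × 1.05% × 87/365 = £155.1699
Total = £2,689.5534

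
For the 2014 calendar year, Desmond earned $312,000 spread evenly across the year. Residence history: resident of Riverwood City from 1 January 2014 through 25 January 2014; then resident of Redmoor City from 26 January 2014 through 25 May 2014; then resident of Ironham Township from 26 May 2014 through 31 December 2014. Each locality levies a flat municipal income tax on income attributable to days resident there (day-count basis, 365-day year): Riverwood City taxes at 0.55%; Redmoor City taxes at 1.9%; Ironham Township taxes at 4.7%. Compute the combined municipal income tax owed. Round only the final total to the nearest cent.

Riverwood City, 1 January – 25 January 2014: 25 days → $312,000 × 0.55% × 25/365 = $117.5342
Redmoor City, 26 January – 25 May 2014: 120 days → $312,000 × 1.9% × 120/365 = $1,948.9315
Ironham Township, 26 May – 31 December 2014: 220 days → $312,000 × 4.7% × 220/365 = $8,838.5753
Total = $10,905.0411

$10,905.04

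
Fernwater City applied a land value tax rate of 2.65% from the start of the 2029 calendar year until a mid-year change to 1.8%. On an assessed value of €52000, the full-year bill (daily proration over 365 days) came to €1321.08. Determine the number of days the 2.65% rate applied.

318 days

Let d = days at the first rate; then 365 − d days at the second rate.
€52000 × [2.65%·d + 1.8%·(365−d)] / 365 = €1321.08
Solving gives d = 318, so the new rate took effect on November 15, 2029.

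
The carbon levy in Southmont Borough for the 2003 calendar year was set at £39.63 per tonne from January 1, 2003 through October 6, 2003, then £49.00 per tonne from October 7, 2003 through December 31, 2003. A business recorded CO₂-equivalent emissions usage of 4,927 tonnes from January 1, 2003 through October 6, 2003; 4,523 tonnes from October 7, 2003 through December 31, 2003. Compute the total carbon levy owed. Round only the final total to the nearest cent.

January 1 – October 6, 2003: 4,927 tonnes at £39.63/tonne → £195,257.01
October 7 – December 31, 2003: 4,523 tonnes at £49.00/tonne → £221,627.00

£416,884.01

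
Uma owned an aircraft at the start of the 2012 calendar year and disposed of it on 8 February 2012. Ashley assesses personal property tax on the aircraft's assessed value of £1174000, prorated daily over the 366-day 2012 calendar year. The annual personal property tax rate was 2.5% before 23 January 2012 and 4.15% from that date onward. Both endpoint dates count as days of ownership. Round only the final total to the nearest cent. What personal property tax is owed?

1 January – 22 January 2012: 22 days at 2.5% → £1174000 × 2.5% × 22/366 = £1764.2077
23 January – 8 February 2012: 17 days at 4.15% → £1174000 × 4.15% × 17/366 = £2262.9973
Total = £4027.2049

£4027.20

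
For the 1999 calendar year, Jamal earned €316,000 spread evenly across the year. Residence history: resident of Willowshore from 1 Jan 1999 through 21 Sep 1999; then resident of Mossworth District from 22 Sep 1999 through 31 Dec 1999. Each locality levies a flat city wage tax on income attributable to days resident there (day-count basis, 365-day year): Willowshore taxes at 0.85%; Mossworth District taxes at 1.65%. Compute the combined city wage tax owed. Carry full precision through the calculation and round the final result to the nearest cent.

€3,385.53

Willowshore, 1 Jan – 21 Sep 1999: 264 days → €316,000 × 0.85% × 264/365 = €1,942.7507
Mossworth District, 22 Sep – 31 Dec 1999: 101 days → €316,000 × 1.65% × 101/365 = €1,442.7781
Total = €3,385.5288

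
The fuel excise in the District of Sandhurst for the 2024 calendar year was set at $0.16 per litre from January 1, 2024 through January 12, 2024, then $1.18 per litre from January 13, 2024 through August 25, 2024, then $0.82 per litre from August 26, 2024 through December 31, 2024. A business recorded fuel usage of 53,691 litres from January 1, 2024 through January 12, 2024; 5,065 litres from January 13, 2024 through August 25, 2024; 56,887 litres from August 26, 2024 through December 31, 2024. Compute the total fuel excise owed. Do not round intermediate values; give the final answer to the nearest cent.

$61,214.60

January 1 – January 12, 2024: 53,691 litres at $0.16/litre → $8,590.56
January 13 – August 25, 2024: 5,065 litres at $1.18/litre → $5,976.70
August 26 – December 31, 2024: 56,887 litres at $0.82/litre → $46,647.34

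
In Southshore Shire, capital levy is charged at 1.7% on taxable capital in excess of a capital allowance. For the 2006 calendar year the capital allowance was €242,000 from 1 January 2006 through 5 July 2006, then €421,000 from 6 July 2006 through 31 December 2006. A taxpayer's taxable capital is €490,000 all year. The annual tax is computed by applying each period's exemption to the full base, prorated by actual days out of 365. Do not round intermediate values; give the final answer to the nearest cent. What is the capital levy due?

1 January – 5 July 2006: 186 days, exemption €242,000 → (€490,000 − €242,000) × 1.7% × 186/365 = €2,148.4274
6 July – 31 December 2006: 179 days, exemption €421,000 → (€490,000 − €421,000) × 1.7% × 179/365 = €575.2521
Total = €2,723.6795

€2,723.68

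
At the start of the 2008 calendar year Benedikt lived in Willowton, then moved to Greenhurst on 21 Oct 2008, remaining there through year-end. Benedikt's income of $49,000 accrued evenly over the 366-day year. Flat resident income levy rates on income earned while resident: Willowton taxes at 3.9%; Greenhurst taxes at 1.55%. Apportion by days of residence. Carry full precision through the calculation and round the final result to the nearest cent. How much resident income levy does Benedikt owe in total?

Willowton, 1 Jan – 20 Oct 2008: 294 days → $49,000 × 3.9% × 294/366 = $1,535.0656
Greenhurst, 21 Oct – 31 Dec 2008: 72 days → $49,000 × 1.55% × 72/366 = $149.4098
Total = $1,684.4754

$1,684.48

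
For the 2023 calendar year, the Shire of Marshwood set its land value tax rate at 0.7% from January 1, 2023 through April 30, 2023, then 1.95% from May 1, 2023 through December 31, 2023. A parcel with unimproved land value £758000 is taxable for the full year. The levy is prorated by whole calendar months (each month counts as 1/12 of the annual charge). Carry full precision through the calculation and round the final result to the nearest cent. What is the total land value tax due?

January 1 – April 30, 2023: 4 months at 0.7% → £758000 × 0.7% × 4/12 = £1768.6667
May 1 – December 31, 2023: 8 months at 1.95% → £758000 × 1.95% × 8/12 = £9854.0000
Total = £11622.6667

£11622.67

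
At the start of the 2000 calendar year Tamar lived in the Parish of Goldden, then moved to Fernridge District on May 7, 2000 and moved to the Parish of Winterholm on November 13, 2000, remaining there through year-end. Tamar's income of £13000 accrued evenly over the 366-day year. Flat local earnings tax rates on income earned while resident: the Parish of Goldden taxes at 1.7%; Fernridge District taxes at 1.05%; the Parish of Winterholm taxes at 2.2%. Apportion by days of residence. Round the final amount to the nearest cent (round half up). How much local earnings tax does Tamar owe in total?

The Parish of Goldden, January 1 – May 6, 2000: 127 days → £13000 × 1.7% × 127/366 = £76.6858
Fernridge District, May 7 – November 12, 2000: 190 days → £13000 × 1.05% × 190/366 = £70.8607
The Parish of Winterholm, November 13 – December 31, 2000: 49 days → £13000 × 2.2% × 49/366 = £38.2896
Total = £185.8361

£185.84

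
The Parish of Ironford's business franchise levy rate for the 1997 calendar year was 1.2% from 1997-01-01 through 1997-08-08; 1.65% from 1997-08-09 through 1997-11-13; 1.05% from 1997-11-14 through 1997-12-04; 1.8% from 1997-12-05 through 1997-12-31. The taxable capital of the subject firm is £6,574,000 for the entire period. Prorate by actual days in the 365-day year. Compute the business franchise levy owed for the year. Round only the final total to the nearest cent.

£89,100.21

1997-01-01 to 1997-08-08: 220 days at 1.2% → £6,574,000 × 1.2% × 220/365 = £47,548.9315
1997-08-09 to 1997-11-13: 97 days at 1.65% → £6,574,000 × 1.65% × 97/365 = £28,826.5397
1997-11-14 to 1997-12-04: 21 days at 1.05% → £6,574,000 × 1.05% × 21/365 = £3,971.4164
1997-12-05 to 1997-12-31: 27 days at 1.8% → £6,574,000 × 1.8% × 27/365 = £8,753.3260
Total = £89,100.2137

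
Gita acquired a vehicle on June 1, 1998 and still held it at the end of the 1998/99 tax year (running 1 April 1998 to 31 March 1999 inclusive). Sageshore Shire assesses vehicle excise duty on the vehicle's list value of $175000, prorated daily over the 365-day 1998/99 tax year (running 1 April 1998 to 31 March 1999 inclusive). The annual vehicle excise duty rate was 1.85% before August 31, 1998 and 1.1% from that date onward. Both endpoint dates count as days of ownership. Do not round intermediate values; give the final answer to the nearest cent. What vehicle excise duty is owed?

$1930.51

June 1 – August 30, 1998: 91 days at 1.85% → $175000 × 1.85% × 91/365 = $807.1575
August 31, 1998 – March 31, 1999: 213 days at 1.1% → $175000 × 1.1% × 213/365 = $1123.3562
Total = $1930.5137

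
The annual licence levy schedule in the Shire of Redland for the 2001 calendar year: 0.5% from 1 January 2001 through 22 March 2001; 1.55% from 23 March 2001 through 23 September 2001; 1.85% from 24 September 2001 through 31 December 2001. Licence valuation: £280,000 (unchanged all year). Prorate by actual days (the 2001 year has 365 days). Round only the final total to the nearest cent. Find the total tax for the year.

1 January – 22 March 2001: 81 days at 0.5% → £280,000 × 0.5% × 81/365 = £310.6849
23 March – 23 September 2001: 185 days at 1.55% → £280,000 × 1.55% × 185/365 = £2,199.7260
24 September – 31 December 2001: 99 days at 1.85% → £280,000 × 1.85% × 99/365 = £1,404.9863
Total = £3,915.3973

£3,915.40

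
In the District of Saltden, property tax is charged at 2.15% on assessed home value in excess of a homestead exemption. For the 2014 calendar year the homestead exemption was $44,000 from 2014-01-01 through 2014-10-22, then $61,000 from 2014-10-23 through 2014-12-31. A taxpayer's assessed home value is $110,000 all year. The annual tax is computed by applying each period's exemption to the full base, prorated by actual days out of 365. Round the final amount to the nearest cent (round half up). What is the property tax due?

$1,348.90

2014-01-01 to 2014-10-22: 295 days, exemption $44,000 → ($110,000 − $44,000) × 2.15% × 295/365 = $1,146.8630
2014-10-23 to 2014-12-31: 70 days, exemption $61,000 → ($110,000 − $61,000) × 2.15% × 70/365 = $202.0411
Total = $1,348.9041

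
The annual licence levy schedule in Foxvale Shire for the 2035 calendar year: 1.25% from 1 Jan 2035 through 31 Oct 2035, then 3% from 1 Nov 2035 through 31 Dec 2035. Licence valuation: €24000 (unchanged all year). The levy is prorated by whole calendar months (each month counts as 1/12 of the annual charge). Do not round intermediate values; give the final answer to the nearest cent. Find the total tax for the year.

1 Jan – 31 Oct 2035: 10 months at 1.25% → €24000 × 1.25% × 10/12 = €250.0000
1 Nov – 31 Dec 2035: 2 months at 3% → €24000 × 3% × 2/12 = €120.0000
Total = €370.0000

€370.00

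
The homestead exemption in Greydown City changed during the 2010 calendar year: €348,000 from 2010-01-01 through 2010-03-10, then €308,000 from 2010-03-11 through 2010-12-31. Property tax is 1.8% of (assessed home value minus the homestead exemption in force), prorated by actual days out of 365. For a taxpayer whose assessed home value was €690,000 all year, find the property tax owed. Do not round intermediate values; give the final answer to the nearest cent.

2010-01-01 to 2010-03-10: 69 days, exemption €348,000 → (€690,000 − €348,000) × 1.8% × 69/365 = €1,163.7370
2010-03-11 to 2010-12-31: 296 days, exemption €308,000 → (€690,000 − €308,000) × 1.8% × 296/365 = €5,576.1534
Total = €6,739.8904

€6,739.89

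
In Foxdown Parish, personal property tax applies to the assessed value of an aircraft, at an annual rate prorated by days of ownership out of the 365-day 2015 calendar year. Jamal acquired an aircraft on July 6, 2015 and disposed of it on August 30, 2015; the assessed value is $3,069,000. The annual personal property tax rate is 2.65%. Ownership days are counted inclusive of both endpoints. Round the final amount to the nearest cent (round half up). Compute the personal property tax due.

$12,477.80

Days held (July 6 – August 30, 2015): 56 out of 365
Tax = $3,069,000 × 2.65% × 56/365 = $12,477.7973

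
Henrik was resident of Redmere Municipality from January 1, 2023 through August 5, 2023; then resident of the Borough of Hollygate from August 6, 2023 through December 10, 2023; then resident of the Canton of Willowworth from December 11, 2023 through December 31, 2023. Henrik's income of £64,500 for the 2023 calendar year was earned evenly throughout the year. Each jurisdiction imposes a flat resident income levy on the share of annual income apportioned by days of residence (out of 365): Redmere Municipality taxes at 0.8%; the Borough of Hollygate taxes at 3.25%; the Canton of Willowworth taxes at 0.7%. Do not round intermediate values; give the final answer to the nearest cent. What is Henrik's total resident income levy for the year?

Redmere Municipality, January 1 – August 5, 2023: 217 days → £64,500 × 0.8% × 217/365 = £306.7726
The Borough of Hollygate, August 6 – December 10, 2023: 127 days → £64,500 × 3.25% × 127/365 = £729.3801
The Canton of Willowworth, December 11 – December 31, 2023: 21 days → £64,500 × 0.7% × 21/365 = £25.9767
Total = £1,062.1295

£1,062.13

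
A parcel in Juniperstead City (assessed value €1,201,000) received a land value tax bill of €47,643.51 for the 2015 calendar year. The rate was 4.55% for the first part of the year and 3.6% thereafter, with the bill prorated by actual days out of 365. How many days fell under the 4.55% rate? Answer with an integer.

Let d = days at the first rate; then 365 − d days at the second rate.
€1,201,000 × [4.55%·d + 3.6%·(365−d)] / 365 = €47,643.51
Solving gives d = 141, so the new rate took effect on May 22, 2015.

141 days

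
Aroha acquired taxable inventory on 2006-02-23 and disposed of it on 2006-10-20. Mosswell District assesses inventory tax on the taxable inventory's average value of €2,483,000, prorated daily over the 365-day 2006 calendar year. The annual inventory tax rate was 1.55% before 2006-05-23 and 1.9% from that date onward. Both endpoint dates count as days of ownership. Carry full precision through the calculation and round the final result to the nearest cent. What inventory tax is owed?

€28,901.44

2006-02-23 to 2006-05-22: 89 days at 1.55% → €2,483,000 × 1.55% × 89/365 = €9,384.3795
2006-05-23 to 2006-10-20: 151 days at 1.9% → €2,483,000 × 1.9% × 151/365 = €19,517.0603
Total = €28,901.4397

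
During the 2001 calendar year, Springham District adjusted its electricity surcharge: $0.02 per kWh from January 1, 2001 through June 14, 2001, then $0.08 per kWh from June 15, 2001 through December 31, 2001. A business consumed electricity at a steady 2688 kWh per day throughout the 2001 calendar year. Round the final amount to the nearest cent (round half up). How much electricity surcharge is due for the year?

January 1 – June 14, 2001: 165 days × 2688 kWh/day = 443,520 kWh at $0.02/kWh → $8,870.40
June 15 – December 31, 2001: 200 days × 2688 kWh/day = 537,600 kWh at $0.08/kWh → $43,008.00

$51,878.40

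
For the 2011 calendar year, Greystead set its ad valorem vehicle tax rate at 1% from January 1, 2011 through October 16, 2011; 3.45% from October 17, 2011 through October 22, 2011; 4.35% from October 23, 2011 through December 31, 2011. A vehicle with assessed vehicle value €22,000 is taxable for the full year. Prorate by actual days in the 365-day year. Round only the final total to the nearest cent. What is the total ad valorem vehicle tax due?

€370.20

January 1 – October 16, 2011: 289 days at 1% → €22,000 × 1% × 289/365 = €174.1918
October 17 – October 22, 2011: 6 days at 3.45% → €22,000 × 3.45% × 6/365 = €12.4767
October 23 – December 31, 2011: 70 days at 4.35% → €22,000 × 4.35% × 70/365 = €183.5342
Total = €370.2027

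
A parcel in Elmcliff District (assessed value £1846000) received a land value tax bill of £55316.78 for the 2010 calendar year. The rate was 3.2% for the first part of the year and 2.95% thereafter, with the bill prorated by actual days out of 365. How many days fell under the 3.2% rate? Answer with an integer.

Let d = days at the first rate; then 365 − d days at the second rate.
£1846000 × [3.2%·d + 2.95%·(365−d)] / 365 = £55316.78
Solving gives d = 68, so the new rate took effect on March 10, 2010.

68 days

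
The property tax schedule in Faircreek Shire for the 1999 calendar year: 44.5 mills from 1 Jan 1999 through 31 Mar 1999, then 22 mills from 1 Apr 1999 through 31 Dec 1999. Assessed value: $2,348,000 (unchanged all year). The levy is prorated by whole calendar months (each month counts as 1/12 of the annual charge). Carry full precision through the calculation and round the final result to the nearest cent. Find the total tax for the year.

$64,863.50

1 Jan – 31 Mar 1999: 3 months at 44.5 mills → $2,348,000 × 4.45% × 3/12 = $26,121.5000
1 Apr – 31 Dec 1999: 9 months at 22 mills → $2,348,000 × 2.2% × 9/12 = $38,742.0000
Total = $64,863.5000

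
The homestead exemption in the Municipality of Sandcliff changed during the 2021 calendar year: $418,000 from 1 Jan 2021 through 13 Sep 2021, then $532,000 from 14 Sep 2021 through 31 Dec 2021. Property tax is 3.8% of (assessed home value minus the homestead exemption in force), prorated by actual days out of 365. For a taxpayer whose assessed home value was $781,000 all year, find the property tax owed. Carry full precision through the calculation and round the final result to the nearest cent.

1 Jan – 13 Sep 2021: 256 days, exemption $418,000 → ($781,000 − $418,000) × 3.8% × 256/365 = $9,674.6959
14 Sep – 31 Dec 2021: 109 days, exemption $532,000 → ($781,000 − $532,000) × 3.8% × 109/365 = $2,825.6384
Total = $12,500.3342

$12,500.33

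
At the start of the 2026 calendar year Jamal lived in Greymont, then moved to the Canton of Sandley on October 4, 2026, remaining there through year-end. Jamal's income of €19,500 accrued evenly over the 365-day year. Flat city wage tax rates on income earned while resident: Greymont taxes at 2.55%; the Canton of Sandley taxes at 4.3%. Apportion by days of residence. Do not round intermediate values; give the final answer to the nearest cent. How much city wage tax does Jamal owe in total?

Greymont, January 1 – October 3, 2026: 276 days → €19,500 × 2.55% × 276/365 = €376.0027
The Canton of Sandley, October 4 – December 31, 2026: 89 days → €19,500 × 4.3% × 89/365 = €204.4562
Total = €580.4589

€580.46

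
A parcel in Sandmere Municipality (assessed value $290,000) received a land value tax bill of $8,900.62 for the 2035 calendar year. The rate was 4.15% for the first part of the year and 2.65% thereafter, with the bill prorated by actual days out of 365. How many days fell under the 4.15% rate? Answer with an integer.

102 days

Let d = days at the first rate; then 365 − d days at the second rate.
$290,000 × [4.15%·d + 2.65%·(365−d)] / 365 = $8,900.62
Solving gives d = 102, so the new rate took effect on April 13, 2035.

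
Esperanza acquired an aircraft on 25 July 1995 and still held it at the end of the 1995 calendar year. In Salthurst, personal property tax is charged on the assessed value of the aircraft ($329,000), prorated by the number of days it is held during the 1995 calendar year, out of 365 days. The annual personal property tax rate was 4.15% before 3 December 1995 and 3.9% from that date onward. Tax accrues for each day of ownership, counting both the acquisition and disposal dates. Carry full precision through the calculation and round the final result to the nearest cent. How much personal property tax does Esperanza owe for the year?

$5,919.75

25 July – 2 December 1995: 131 days at 4.15% → $329,000 × 4.15% × 131/365 = $4,900.2973
3 December – 31 December 1995: 29 days at 3.9% → $329,000 × 3.9% × 29/365 = $1,019.4493
Total = $5,919.7466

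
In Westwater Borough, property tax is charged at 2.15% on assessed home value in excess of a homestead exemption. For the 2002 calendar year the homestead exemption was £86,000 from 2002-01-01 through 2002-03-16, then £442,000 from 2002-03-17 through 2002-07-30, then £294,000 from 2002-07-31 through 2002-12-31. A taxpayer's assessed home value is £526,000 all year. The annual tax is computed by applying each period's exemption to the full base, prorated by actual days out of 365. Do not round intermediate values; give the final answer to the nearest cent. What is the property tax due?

2002-01-01 to 2002-03-16: 75 days, exemption £86,000 → (£526,000 − £86,000) × 2.15% × 75/365 = £1,943.8356
2002-03-17 to 2002-07-30: 136 days, exemption £442,000 → (£526,000 − £442,000) × 2.15% × 136/365 = £672.9205
2002-07-31 to 2002-12-31: 154 days, exemption £294,000 → (£526,000 − £294,000) × 2.15% × 154/365 = £2,104.5260
Total = £4,721.2822

£4,721.28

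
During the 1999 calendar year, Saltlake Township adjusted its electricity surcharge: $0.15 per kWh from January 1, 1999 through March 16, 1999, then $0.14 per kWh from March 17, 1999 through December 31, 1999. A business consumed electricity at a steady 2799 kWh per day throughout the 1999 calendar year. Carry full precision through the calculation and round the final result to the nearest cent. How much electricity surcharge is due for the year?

January 1 – March 16, 1999: 75 days × 2799 kWh/day = 209,925 kWh at $0.15/kWh → $31,488.75
March 17 – December 31, 1999: 290 days × 2799 kWh/day = 811,710 kWh at $0.14/kWh → $113,639.40

$145,128.15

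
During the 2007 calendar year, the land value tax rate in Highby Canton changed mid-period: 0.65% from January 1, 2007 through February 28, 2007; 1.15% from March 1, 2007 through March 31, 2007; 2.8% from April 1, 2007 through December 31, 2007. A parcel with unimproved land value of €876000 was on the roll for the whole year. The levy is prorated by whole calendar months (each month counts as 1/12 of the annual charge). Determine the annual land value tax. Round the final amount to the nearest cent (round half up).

€20184.50

January 1 – February 28, 2007: 2 months at 0.65% → €876000 × 0.65% × 2/12 = €949.0000
March 1 – March 31, 2007: 1 month at 1.15% → €876000 × 1.15% × 1/12 = €839.5000
April 1 – December 31, 2007: 9 months at 2.8% → €876000 × 2.8% × 9/12 = €18396.0000
Total = €20184.5000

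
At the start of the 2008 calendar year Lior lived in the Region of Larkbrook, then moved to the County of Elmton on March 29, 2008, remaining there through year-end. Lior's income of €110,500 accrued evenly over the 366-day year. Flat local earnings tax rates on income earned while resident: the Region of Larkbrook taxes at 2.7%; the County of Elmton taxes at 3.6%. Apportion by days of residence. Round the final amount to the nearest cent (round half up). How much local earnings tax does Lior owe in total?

The Region of Larkbrook, January 1 – March 28, 2008: 88 days → €110,500 × 2.7% × 88/366 = €717.3443
The County of Elmton, March 29 – December 31, 2008: 278 days → €110,500 × 3.6% × 278/366 = €3,021.5410
Total = €3,738.8852

€3,738.89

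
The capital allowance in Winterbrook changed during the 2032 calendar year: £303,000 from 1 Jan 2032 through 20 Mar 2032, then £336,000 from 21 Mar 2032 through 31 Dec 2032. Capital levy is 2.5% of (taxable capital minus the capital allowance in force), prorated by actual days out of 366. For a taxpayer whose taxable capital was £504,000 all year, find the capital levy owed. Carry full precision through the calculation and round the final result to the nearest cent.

1 Jan – 20 Mar 2032: 80 days, exemption £303,000 → (£504,000 − £303,000) × 2.5% × 80/366 = £1,098.3607
21 Mar – 31 Dec 2032: 286 days, exemption £336,000 → (£504,000 − £336,000) × 2.5% × 286/366 = £3,281.9672
Total = £4,380.3279

£4,380.33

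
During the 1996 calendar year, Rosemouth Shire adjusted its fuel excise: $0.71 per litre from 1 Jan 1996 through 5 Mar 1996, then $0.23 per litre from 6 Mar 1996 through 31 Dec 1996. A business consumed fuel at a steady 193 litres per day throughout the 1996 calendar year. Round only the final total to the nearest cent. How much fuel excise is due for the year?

$22,268.34

1 Jan – 5 Mar 1996: 65 days × 193 litres/day = 12,545 litres at $0.71/litre → $8,906.95
6 Mar – 31 Dec 1996: 301 days × 193 litres/day = 58,093 litres at $0.23/litre → $13,361.39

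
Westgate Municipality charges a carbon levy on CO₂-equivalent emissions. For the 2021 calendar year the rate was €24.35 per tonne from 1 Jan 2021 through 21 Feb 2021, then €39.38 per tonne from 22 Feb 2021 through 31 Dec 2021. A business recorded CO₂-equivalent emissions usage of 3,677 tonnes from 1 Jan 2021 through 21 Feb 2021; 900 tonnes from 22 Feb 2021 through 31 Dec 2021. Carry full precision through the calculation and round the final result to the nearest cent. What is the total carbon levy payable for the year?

1 Jan – 21 Feb 2021: 3,677 tonnes at €24.35/tonne → €89534.95
22 Feb – 31 Dec 2021: 900 tonnes at €39.38/tonne → €35442.00

€124976.95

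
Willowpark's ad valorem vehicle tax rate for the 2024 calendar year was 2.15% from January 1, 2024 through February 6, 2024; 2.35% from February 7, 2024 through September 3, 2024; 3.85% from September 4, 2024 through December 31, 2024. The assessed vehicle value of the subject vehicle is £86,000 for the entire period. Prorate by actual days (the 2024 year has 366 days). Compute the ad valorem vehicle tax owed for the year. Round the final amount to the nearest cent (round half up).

January 1 – February 6, 2024: 37 days at 2.15% → £86,000 × 2.15% × 37/366 = £186.9208
February 7 – September 3, 2024: 210 days at 2.35% → £86,000 × 2.35% × 210/366 = £1,159.5902
September 4 – December 31, 2024: 119 days at 3.85% → £86,000 × 3.85% × 119/366 = £1,076.5273
Total = £2,423.0383

£2,423.04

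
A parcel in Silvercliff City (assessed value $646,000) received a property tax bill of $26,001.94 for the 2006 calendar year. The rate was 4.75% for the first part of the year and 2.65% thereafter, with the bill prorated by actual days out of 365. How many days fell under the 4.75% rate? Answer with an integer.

239 days

Let d = days at the first rate; then 365 − d days at the second rate.
$646,000 × [4.75%·d + 2.65%·(365−d)] / 365 = $26,001.94
Solving gives d = 239, so the new rate took effect on 28 August 2006.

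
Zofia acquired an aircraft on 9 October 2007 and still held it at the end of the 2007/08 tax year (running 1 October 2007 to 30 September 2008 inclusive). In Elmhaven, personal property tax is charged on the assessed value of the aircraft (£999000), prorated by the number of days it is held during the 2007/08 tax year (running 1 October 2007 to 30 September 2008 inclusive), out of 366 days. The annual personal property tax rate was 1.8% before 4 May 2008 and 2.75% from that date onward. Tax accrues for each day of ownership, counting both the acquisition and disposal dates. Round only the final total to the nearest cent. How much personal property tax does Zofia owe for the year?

£21478.50

9 October 2007 – 3 May 2008: 208 days at 1.8% → £999000 × 1.8% × 208/366 = £10219.2787
4 May – 30 September 2008: 150 days at 2.75% → £999000 × 2.75% × 150/366 = £11259.2213
Total = £21478.5000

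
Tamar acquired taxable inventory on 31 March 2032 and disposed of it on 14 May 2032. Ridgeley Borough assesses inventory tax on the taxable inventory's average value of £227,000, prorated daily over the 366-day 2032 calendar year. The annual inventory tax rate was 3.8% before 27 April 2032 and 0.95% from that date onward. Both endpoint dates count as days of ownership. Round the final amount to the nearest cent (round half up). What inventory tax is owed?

£742.40

31 March – 26 April 2032: 27 days at 3.8% → £227,000 × 3.8% × 27/366 = £636.3443
27 April – 14 May 2032: 18 days at 0.95% → £227,000 × 0.95% × 18/366 = £106.0574
Total = £742.4016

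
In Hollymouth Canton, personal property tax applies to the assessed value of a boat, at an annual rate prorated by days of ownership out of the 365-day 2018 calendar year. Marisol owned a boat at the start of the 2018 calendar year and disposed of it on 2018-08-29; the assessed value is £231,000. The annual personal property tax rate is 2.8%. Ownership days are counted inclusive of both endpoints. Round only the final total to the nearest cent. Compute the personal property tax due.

Days held (2018-01-01 to 2018-08-29): 241 out of 365
Tax = £231,000 × 2.8% × 241/365 = £4,270.6521

£4,270.65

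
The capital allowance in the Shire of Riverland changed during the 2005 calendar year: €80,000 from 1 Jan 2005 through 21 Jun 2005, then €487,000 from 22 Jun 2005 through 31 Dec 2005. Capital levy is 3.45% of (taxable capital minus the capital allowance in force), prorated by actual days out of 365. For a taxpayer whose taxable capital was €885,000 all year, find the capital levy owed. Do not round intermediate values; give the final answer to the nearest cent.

1 Jan – 21 Jun 2005: 172 days, exemption €80,000 → (€885,000 − €80,000) × 3.45% × 172/365 = €13,087.3151
22 Jun – 31 Dec 2005: 193 days, exemption €487,000 → (€885,000 − €487,000) × 3.45% × 193/365 = €7,260.5014
Total = €20,347.8164

€20,347.82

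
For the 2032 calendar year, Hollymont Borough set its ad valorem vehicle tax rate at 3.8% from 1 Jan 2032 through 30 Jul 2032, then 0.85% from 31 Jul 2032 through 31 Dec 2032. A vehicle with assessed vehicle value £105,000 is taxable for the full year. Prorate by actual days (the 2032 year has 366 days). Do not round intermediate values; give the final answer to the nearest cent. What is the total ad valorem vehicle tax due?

£2,686.68

1 Jan – 30 Jul 2032: 212 days at 3.8% → £105,000 × 3.8% × 212/366 = £2,311.1475
31 Jul – 31 Dec 2032: 154 days at 0.85% → £105,000 × 0.85% × 154/366 = £375.5328
Total = £2,686.6803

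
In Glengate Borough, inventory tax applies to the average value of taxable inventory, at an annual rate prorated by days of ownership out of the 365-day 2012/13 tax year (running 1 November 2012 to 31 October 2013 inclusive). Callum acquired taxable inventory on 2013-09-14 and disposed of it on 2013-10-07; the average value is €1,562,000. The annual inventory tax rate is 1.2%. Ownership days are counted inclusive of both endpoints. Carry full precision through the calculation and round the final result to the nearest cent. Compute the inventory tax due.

Days held (2013-09-14 to 2013-10-07): 24 out of 365
Tax = €1,562,000 × 1.2% × 24/365 = €1,232.4822

€1,232.48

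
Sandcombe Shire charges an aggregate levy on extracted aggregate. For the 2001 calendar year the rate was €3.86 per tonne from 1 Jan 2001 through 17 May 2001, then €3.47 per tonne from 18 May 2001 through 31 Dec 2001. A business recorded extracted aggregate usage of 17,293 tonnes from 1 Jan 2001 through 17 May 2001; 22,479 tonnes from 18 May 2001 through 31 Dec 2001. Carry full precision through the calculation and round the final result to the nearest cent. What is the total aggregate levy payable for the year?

€144,753.11

1 Jan – 17 May 2001: 17,293 tonnes at €3.86/tonne → €66,750.98
18 May – 31 Dec 2001: 22,479 tonnes at €3.47/tonne → €78,002.13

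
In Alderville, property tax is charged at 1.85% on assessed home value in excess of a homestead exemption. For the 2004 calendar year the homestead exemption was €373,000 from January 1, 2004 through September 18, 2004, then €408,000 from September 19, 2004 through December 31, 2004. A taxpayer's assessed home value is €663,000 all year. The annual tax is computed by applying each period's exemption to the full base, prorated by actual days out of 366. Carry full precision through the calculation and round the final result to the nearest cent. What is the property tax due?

€5,181.01

January 1 – September 18, 2004: 262 days, exemption €373,000 → (€663,000 − €373,000) × 1.85% × 262/366 = €3,840.5191
September 19 – December 31, 2004: 104 days, exemption €408,000 → (€663,000 − €408,000) × 1.85% × 104/366 = €1,340.4918
Total = €5,181.0109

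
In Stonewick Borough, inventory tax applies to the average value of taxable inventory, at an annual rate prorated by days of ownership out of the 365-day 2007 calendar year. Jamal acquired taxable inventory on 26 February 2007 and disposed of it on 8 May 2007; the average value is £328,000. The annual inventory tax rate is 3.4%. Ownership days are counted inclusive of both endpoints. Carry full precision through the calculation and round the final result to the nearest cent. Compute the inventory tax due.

Days held (26 February – 8 May 2007): 72 out of 365
Tax = £328,000 × 3.4% × 72/365 = £2,199.8466

£2,199.85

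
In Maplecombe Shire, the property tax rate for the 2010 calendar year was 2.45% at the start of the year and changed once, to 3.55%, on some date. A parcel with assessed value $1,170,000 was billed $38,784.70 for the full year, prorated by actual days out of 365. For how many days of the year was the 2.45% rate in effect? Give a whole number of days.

78 days

Let d = days at the first rate; then 365 − d days at the second rate.
$1,170,000 × [2.45%·d + 3.55%·(365−d)] / 365 = $38,784.70
Solving gives d = 78, so the new rate took effect on March 20, 2010.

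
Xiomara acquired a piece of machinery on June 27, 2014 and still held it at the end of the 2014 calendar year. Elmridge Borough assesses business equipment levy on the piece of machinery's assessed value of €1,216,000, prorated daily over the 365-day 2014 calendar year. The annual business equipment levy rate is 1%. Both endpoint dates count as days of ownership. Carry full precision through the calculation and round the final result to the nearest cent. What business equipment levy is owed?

Days held (June 27 – December 31, 2014): 188 out of 365
Tax = €1,216,000 × 1% × 188/365 = €6,263.2329

€6,263.23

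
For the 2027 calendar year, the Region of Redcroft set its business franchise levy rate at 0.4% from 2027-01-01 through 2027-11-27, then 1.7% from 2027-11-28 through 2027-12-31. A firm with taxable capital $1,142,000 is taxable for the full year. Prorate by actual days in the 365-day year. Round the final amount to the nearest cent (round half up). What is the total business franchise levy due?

2027-01-01 to 2027-11-27: 331 days at 0.4% → $1,142,000 × 0.4% × 331/365 = $4,142.4877
2027-11-28 to 2027-12-31: 34 days at 1.7% → $1,142,000 × 1.7% × 34/365 = $1,808.4274
Total = $5,950.9151

$5,950.92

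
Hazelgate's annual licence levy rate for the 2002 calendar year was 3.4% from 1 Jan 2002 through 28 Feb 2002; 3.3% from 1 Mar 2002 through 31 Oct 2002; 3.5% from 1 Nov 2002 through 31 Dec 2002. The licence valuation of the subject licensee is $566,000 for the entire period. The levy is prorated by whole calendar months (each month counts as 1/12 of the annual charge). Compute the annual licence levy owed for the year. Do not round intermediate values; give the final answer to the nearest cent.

1 Jan – 28 Feb 2002: 2 months at 3.4% → $566,000 × 3.4% × 2/12 = $3,207.3333
1 Mar – 31 Oct 2002: 8 months at 3.3% → $566,000 × 3.3% × 8/12 = $12,452.0000
1 Nov – 31 Dec 2002: 2 months at 3.5% → $566,000 × 3.5% × 2/12 = $3,301.6667
Total = $18,961.0000

$18,961.00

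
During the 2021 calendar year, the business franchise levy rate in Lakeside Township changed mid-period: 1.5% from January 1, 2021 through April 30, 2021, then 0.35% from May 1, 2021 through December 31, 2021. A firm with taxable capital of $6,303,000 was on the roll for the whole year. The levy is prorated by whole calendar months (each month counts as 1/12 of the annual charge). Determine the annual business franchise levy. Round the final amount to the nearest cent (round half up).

January 1 – April 30, 2021: 4 months at 1.5% → $6,303,000 × 1.5% × 4/12 = $31,515.0000
May 1 – December 31, 2021: 8 months at 0.35% → $6,303,000 × 0.35% × 8/12 = $14,707.0000
Total = $46,222.0000

$46,222.00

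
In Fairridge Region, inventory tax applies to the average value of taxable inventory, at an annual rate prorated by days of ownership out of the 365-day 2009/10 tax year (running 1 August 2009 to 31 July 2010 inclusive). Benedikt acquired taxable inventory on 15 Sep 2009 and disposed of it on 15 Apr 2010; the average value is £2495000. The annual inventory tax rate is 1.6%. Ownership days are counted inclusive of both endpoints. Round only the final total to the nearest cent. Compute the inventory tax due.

Days held (15 Sep 2009 – 15 Apr 2010): 213 out of 365
Tax = £2495000 × 1.6% × 213/365 = £23295.7808

£23295.78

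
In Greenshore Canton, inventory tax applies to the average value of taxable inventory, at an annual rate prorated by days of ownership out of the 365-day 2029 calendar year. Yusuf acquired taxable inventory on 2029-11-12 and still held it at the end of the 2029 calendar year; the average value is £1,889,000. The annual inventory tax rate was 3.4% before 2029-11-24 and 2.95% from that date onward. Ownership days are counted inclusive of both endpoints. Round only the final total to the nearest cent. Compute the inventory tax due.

£7,913.10

2029-11-12 to 2029-11-23: 12 days at 3.4% → £1,889,000 × 3.4% × 12/365 = £2,111.5397
2029-11-24 to 2029-12-31: 38 days at 2.95% → £1,889,000 × 2.95% × 38/365 = £5,801.5589
Total = £7,913.0986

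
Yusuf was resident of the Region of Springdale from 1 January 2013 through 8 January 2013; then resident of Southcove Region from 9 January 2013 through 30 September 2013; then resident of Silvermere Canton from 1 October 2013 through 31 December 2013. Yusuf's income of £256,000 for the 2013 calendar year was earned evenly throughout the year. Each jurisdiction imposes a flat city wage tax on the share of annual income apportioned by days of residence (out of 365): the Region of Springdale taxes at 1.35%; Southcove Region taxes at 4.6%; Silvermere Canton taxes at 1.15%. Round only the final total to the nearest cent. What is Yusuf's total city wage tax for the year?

£9,367.50

The Region of Springdale, 1 January – 8 January 2013: 8 days → £256,000 × 1.35% × 8/365 = £75.7479
Southcove Region, 9 January – 30 September 2013: 265 days → £256,000 × 4.6% × 265/365 = £8,549.6986
Silvermere Canton, 1 October – 31 December 2013: 92 days → £256,000 × 1.15% × 92/365 = £742.0493
Total = £9,367.4959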